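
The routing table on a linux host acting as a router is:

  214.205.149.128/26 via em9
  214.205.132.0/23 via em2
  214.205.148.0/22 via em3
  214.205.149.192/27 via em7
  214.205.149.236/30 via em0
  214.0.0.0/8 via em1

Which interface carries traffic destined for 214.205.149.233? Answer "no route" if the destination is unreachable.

Routes whose prefix contains 214.205.149.233:
  214.0.0.0/8 (214.0.0.0 - 214.255.255.255) -> em1
  214.205.148.0/22 (214.205.148.0 - 214.205.151.255) -> em3
More-specific entries that do NOT match:
  214.205.149.236/30 (214.205.149.236 - 214.205.149.239) does not contain 214.205.149.233
  214.205.149.192/27 (214.205.149.192 - 214.205.149.223) does not contain 214.205.149.233
  214.205.149.128/26 (214.205.149.128 - 214.205.149.191) does not contain 214.205.149.233
  214.205.132.0/23 (214.205.132.0 - 214.205.133.255) does not contain 214.205.149.233
Longest matching prefix is /22 -> interface em3.

em3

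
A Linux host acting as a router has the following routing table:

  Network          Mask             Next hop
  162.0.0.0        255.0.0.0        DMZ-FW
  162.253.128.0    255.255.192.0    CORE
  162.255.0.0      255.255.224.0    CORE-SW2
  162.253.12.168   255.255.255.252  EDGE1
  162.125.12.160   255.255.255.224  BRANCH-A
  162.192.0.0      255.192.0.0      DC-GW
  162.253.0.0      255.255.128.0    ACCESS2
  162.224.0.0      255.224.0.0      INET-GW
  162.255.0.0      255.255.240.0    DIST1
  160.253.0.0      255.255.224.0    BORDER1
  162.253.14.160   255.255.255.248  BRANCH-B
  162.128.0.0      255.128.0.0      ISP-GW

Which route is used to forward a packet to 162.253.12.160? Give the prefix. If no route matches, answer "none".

162.253.0.0/17

Entries matching 162.253.12.160:
  162.0.0.0/8 (162.0.0.0 - 162.255.255.255)
  162.128.0.0/9 (162.128.0.0 - 162.255.255.255)
  162.192.0.0/10 (162.192.0.0 - 162.255.255.255)
  162.224.0.0/11 (162.224.0.0 - 162.255.255.255)
  162.253.0.0/17 (162.253.0.0 - 162.253.127.255)
Most specific is 162.253.0.0/17.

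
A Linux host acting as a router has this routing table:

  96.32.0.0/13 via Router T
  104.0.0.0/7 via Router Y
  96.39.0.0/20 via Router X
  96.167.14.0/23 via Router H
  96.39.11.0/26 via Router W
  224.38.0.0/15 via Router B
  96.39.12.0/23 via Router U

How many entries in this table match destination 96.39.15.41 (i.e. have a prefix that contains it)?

2

Prefixes containing 96.39.15.41:
  96.32.0.0/13 (96.32.0.0 - 96.39.255.255)
  96.39.0.0/20 (96.39.0.0 - 96.39.15.255)
Total matching entries: 2.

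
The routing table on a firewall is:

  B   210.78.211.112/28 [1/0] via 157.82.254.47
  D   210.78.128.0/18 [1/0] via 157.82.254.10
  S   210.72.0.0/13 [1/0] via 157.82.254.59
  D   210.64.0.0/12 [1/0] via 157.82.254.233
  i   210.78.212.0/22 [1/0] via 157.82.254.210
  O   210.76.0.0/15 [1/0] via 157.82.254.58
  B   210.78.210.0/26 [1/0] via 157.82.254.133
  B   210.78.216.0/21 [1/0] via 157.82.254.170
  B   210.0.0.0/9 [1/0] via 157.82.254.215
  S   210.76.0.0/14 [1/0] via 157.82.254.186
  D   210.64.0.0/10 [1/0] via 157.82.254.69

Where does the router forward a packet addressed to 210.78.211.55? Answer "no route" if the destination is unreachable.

157.82.254.186

Routes whose prefix contains 210.78.211.55:
  210.0.0.0/9 (210.0.0.0 - 210.127.255.255) -> 157.82.254.215
  210.64.0.0/10 (210.64.0.0 - 210.127.255.255) -> 157.82.254.69
  210.64.0.0/12 (210.64.0.0 - 210.79.255.255) -> 157.82.254.233
  210.72.0.0/13 (210.72.0.0 - 210.79.255.255) -> 157.82.254.59
  210.76.0.0/14 (210.76.0.0 - 210.79.255.255) -> 157.82.254.186
More-specific entries that do NOT match:
  210.78.211.112/28 (210.78.211.112 - 210.78.211.127) does not contain 210.78.211.55
  210.78.210.0/26 (210.78.210.0 - 210.78.210.63) does not contain 210.78.211.55
  210.78.212.0/22 (210.78.212.0 - 210.78.215.255) does not contain 210.78.211.55
  210.78.216.0/21 (210.78.216.0 - 210.78.223.255) does not contain 210.78.211.55
  210.78.128.0/18 (210.78.128.0 - 210.78.191.255) does not contain 210.78.211.55
  210.76.0.0/15 (210.76.0.0 - 210.77.255.255) does not contain 210.78.211.55
Longest matching prefix is /14 -> next hop 157.82.254.186.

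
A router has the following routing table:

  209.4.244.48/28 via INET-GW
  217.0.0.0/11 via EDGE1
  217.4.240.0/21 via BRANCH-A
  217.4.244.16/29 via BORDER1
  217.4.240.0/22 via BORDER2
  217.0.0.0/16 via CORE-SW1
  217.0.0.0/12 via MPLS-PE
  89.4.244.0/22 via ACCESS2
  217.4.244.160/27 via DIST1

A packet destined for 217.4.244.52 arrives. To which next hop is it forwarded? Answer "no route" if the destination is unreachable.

Routes whose prefix contains 217.4.244.52:
  217.0.0.0/11 (217.0.0.0 - 217.31.255.255) -> EDGE1
  217.0.0.0/12 (217.0.0.0 - 217.15.255.255) -> MPLS-PE
  217.4.240.0/21 (217.4.240.0 - 217.4.247.255) -> BRANCH-A
More-specific entries that do NOT match:
  217.4.244.16/29 (217.4.244.16 - 217.4.244.23) does not contain 217.4.244.52
  209.4.244.48/28 (209.4.244.48 - 209.4.244.63) does not contain 217.4.244.52
  217.4.244.160/27 (217.4.244.160 - 217.4.244.191) does not contain 217.4.244.52
  217.4.240.0/22 (217.4.240.0 - 217.4.243.255) does not contain 217.4.244.52
  89.4.244.0/22 (89.4.244.0 - 89.4.247.255) does not contain 217.4.244.52
Longest matching prefix is /21 -> next hop BRANCH-A.

BRANCH-A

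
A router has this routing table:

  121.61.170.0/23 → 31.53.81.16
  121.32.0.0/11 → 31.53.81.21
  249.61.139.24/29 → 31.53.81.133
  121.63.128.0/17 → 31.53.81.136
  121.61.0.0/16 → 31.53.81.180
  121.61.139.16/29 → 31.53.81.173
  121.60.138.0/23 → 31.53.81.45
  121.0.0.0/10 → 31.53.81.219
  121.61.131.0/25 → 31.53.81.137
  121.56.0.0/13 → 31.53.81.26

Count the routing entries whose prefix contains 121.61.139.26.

4

Prefixes containing 121.61.139.26:
  121.0.0.0/10 (121.0.0.0 - 121.63.255.255)
  121.32.0.0/11 (121.32.0.0 - 121.63.255.255)
  121.56.0.0/13 (121.56.0.0 - 121.63.255.255)
  121.61.0.0/16 (121.61.0.0 - 121.61.255.255)
Total matching entries: 4.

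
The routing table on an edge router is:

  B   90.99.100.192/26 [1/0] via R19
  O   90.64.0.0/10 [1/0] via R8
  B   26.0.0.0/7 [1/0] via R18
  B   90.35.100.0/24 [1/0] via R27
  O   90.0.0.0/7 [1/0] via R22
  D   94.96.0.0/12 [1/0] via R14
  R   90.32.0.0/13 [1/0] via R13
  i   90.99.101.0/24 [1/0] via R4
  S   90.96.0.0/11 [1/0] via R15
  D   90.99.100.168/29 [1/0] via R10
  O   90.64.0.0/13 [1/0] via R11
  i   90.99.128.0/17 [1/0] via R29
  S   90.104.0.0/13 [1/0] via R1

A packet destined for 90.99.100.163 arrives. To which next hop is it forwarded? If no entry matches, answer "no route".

Routes whose prefix contains 90.99.100.163:
  90.0.0.0/7 (90.0.0.0 - 91.255.255.255) -> R22
  90.64.0.0/10 (90.64.0.0 - 90.127.255.255) -> R8
  90.96.0.0/11 (90.96.0.0 - 90.127.255.255) -> R15
More-specific entries that do NOT match:
  90.99.100.168/29 (90.99.100.168 - 90.99.100.175) does not contain 90.99.100.163
  90.99.100.192/26 (90.99.100.192 - 90.99.100.255) does not contain 90.99.100.163
  90.35.100.0/24 (90.35.100.0 - 90.35.100.255) does not contain 90.99.100.163
  90.99.101.0/24 (90.99.101.0 - 90.99.101.255) does not contain 90.99.100.163
  90.99.128.0/17 (90.99.128.0 - 90.99.255.255) does not contain 90.99.100.163
  90.32.0.0/13 (90.32.0.0 - 90.39.255.255) does not contain 90.99.100.163
  90.64.0.0/13 (90.64.0.0 - 90.71.255.255) does not contain 90.99.100.163
  90.104.0.0/13 (90.104.0.0 - 90.111.255.255) does not contain 90.99.100.163
  94.96.0.0/12 (94.96.0.0 - 94.111.255.255) does not contain 90.99.100.163
Longest matching prefix is /11 -> next hop R15.

R15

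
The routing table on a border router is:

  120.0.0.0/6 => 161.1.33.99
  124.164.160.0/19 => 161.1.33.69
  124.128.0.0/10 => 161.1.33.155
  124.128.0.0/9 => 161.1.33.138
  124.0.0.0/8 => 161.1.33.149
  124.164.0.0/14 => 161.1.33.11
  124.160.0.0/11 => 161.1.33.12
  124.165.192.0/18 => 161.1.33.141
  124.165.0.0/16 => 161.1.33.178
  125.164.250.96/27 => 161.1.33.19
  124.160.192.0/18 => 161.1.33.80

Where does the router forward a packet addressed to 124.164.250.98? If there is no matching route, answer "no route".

161.1.33.11

Routes whose prefix contains 124.164.250.98:
  124.0.0.0/8 (124.0.0.0 - 124.255.255.255) -> 161.1.33.149
  124.128.0.0/9 (124.128.0.0 - 124.255.255.255) -> 161.1.33.138
  124.128.0.0/10 (124.128.0.0 - 124.191.255.255) -> 161.1.33.155
  124.160.0.0/11 (124.160.0.0 - 124.191.255.255) -> 161.1.33.12
  124.164.0.0/14 (124.164.0.0 - 124.167.255.255) -> 161.1.33.11
More-specific entries that do NOT match:
  125.164.250.96/27 (125.164.250.96 - 125.164.250.127) does not contain 124.164.250.98
  124.164.160.0/19 (124.164.160.0 - 124.164.191.255) does not contain 124.164.250.98
  124.165.192.0/18 (124.165.192.0 - 124.165.255.255) does not contain 124.164.250.98
  124.160.192.0/18 (124.160.192.0 - 124.160.255.255) does not contain 124.164.250.98
  124.165.0.0/16 (124.165.0.0 - 124.165.255.255) does not contain 124.164.250.98
Longest matching prefix is /14 -> next hop 161.1.33.11.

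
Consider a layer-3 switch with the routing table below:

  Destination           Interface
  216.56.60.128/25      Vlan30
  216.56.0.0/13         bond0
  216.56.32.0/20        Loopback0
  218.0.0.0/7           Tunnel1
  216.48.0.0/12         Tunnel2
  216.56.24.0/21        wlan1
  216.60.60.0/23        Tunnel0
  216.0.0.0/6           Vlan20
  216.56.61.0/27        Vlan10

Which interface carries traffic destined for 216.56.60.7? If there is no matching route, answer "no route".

bond0

Routes whose prefix contains 216.56.60.7:
  216.0.0.0/6 (216.0.0.0 - 219.255.255.255) -> Vlan20
  216.48.0.0/12 (216.48.0.0 - 216.63.255.255) -> Tunnel2
  216.56.0.0/13 (216.56.0.0 - 216.63.255.255) -> bond0
More-specific entries that do NOT match:
  216.56.61.0/27 (216.56.61.0 - 216.56.61.31) does not contain 216.56.60.7
  216.56.60.128/25 (216.56.60.128 - 216.56.60.255) does not contain 216.56.60.7
  216.60.60.0/23 (216.60.60.0 - 216.60.61.255) does not contain 216.56.60.7
  216.56.24.0/21 (216.56.24.0 - 216.56.31.255) does not contain 216.56.60.7
  216.56.32.0/20 (216.56.32.0 - 216.56.47.255) does not contain 216.56.60.7
Longest matching prefix is /13 -> interface bond0.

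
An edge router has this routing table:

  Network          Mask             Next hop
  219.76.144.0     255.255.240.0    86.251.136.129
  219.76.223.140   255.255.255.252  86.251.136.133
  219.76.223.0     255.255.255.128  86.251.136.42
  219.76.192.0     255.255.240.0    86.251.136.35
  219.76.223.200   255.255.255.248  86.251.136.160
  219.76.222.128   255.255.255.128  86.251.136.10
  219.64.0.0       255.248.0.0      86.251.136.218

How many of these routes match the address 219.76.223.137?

0

No listed prefix contains 219.76.223.137.
Total matching entries: 0.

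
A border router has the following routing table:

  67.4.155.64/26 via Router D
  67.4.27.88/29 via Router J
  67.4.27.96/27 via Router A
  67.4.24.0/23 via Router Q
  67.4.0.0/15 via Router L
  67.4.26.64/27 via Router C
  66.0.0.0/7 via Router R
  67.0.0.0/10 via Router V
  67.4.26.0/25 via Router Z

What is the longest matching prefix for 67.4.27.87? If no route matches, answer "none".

Entries matching 67.4.27.87:
  66.0.0.0/7 (66.0.0.0 - 67.255.255.255)
  67.0.0.0/10 (67.0.0.0 - 67.63.255.255)
  67.4.0.0/15 (67.4.0.0 - 67.5.255.255)
Most specific is 67.4.0.0/15.

67.4.0.0/15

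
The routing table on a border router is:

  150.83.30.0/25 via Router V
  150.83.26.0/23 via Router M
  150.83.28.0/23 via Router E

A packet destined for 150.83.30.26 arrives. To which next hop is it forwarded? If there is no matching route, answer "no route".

Routes whose prefix contains 150.83.30.26:
  150.83.30.0/25 (150.83.30.0 - 150.83.30.127) -> Router V
Longest matching prefix is /25 -> next hop Router V.

Router V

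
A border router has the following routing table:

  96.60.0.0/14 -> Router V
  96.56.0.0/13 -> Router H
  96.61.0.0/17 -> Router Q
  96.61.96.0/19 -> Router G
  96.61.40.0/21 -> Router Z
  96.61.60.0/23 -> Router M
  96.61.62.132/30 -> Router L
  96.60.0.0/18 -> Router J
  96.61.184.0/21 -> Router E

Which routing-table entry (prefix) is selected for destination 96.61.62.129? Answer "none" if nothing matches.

Entries matching 96.61.62.129:
  96.56.0.0/13 (96.56.0.0 - 96.63.255.255)
  96.60.0.0/14 (96.60.0.0 - 96.63.255.255)
  96.61.0.0/17 (96.61.0.0 - 96.61.127.255)
Most specific is 96.61.0.0/17.

96.61.0.0/17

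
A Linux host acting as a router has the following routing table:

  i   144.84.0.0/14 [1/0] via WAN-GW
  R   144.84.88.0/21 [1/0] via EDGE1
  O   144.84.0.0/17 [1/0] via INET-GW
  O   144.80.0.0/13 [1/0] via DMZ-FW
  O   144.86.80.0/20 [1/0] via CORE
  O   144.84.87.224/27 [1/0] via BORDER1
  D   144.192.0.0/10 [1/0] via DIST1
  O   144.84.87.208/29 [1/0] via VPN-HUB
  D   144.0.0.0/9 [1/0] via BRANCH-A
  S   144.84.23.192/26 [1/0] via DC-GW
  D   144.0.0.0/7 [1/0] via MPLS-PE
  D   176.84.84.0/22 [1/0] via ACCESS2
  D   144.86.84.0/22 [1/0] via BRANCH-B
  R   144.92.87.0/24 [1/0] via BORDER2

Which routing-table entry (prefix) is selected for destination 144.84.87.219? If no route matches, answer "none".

Entries matching 144.84.87.219:
  144.0.0.0/7 (144.0.0.0 - 145.255.255.255)
  144.0.0.0/9 (144.0.0.0 - 144.127.255.255)
  144.80.0.0/13 (144.80.0.0 - 144.87.255.255)
  144.84.0.0/14 (144.84.0.0 - 144.87.255.255)
  144.84.0.0/17 (144.84.0.0 - 144.84.127.255)
Most specific is 144.84.0.0/17.

144.84.0.0/17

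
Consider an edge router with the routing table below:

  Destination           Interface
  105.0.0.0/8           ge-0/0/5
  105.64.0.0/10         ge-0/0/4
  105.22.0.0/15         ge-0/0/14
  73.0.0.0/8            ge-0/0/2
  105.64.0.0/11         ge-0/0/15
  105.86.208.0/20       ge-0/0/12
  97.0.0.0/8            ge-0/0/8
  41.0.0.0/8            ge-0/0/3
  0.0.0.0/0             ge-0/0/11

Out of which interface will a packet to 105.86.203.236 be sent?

Routes whose prefix contains 105.86.203.236:
  0.0.0.0/0 (default, matches everything) -> ge-0/0/11
  105.0.0.0/8 (105.0.0.0 - 105.255.255.255) -> ge-0/0/5
  105.64.0.0/10 (105.64.0.0 - 105.127.255.255) -> ge-0/0/4
  105.64.0.0/11 (105.64.0.0 - 105.95.255.255) -> ge-0/0/15
More-specific entries that do NOT match:
  105.86.208.0/20 (105.86.208.0 - 105.86.223.255) does not contain 105.86.203.236
  105.22.0.0/15 (105.22.0.0 - 105.23.255.255) does not contain 105.86.203.236
Longest matching prefix is /11 -> interface ge-0/0/15.

ge-0/0/15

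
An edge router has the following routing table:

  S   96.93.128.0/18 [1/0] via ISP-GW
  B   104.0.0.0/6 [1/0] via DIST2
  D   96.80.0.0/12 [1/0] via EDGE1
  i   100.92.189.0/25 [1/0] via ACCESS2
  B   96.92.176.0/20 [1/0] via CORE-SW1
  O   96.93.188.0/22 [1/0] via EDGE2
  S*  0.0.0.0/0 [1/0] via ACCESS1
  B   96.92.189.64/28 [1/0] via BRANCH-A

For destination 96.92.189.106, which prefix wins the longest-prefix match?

96.92.176.0/20

Entries matching 96.92.189.106:
  0.0.0.0/0 (default, matches everything)
  96.80.0.0/12 (96.80.0.0 - 96.95.255.255)
  96.92.176.0/20 (96.92.176.0 - 96.92.191.255)
Most specific is 96.92.176.0/20.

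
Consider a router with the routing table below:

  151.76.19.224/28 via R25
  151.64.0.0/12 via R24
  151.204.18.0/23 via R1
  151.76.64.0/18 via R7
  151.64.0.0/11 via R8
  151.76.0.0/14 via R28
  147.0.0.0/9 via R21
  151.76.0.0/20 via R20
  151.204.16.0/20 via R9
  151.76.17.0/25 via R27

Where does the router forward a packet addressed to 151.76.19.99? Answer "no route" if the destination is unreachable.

R28

Routes whose prefix contains 151.76.19.99:
  151.64.0.0/11 (151.64.0.0 - 151.95.255.255) -> R8
  151.64.0.0/12 (151.64.0.0 - 151.79.255.255) -> R24
  151.76.0.0/14 (151.76.0.0 - 151.79.255.255) -> R28
More-specific entries that do NOT match:
  151.76.19.224/28 (151.76.19.224 - 151.76.19.239) does not contain 151.76.19.99
  151.76.17.0/25 (151.76.17.0 - 151.76.17.127) does not contain 151.76.19.99
  151.204.18.0/23 (151.204.18.0 - 151.204.19.255) does not contain 151.76.19.99
  151.76.0.0/20 (151.76.0.0 - 151.76.15.255) does not contain 151.76.19.99
  151.204.16.0/20 (151.204.16.0 - 151.204.31.255) does not contain 151.76.19.99
  151.76.64.0/18 (151.76.64.0 - 151.76.127.255) does not contain 151.76.19.99
Longest matching prefix is /14 -> next hop R28.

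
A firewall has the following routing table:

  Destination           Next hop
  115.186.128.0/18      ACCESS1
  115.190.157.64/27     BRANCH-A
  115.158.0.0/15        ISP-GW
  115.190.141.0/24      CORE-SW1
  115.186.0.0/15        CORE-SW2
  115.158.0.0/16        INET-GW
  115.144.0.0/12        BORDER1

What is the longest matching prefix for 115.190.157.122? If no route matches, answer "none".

115.190.157.122 is outside every listed prefix and there is no default route.

none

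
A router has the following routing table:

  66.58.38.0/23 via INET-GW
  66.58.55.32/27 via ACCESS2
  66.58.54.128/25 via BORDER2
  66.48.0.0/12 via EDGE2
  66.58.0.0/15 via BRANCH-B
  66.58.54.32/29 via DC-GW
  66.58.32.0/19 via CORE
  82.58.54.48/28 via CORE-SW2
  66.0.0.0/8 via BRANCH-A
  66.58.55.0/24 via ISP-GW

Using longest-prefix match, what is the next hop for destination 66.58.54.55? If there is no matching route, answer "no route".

CORE

Routes whose prefix contains 66.58.54.55:
  66.0.0.0/8 (66.0.0.0 - 66.255.255.255) -> BRANCH-A
  66.48.0.0/12 (66.48.0.0 - 66.63.255.255) -> EDGE2
  66.58.0.0/15 (66.58.0.0 - 66.59.255.255) -> BRANCH-B
  66.58.32.0/19 (66.58.32.0 - 66.58.63.255) -> CORE
More-specific entries that do NOT match:
  66.58.54.32/29 (66.58.54.32 - 66.58.54.39) does not contain 66.58.54.55
  82.58.54.48/28 (82.58.54.48 - 82.58.54.63) does not contain 66.58.54.55
  66.58.55.32/27 (66.58.55.32 - 66.58.55.63) does not contain 66.58.54.55
  66.58.54.128/25 (66.58.54.128 - 66.58.54.255) does not contain 66.58.54.55
  66.58.55.0/24 (66.58.55.0 - 66.58.55.255) does not contain 66.58.54.55
  66.58.38.0/23 (66.58.38.0 - 66.58.39.255) does not contain 66.58.54.55
Longest matching prefix is /19 -> next hop CORE.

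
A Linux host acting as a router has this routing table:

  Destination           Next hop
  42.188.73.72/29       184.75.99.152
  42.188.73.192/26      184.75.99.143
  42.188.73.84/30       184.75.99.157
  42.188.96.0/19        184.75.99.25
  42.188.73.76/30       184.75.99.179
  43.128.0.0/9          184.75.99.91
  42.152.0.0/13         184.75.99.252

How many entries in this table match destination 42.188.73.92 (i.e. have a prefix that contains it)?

0

No listed prefix contains 42.188.73.92.
Total matching entries: 0.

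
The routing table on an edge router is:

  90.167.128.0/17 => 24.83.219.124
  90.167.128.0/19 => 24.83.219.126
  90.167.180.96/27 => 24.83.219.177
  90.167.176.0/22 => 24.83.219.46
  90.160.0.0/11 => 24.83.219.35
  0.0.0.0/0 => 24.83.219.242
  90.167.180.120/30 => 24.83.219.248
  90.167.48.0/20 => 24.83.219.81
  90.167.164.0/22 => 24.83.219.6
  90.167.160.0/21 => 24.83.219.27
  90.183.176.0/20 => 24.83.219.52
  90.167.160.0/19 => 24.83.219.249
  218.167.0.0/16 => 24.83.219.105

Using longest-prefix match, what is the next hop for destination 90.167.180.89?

24.83.219.249

Routes whose prefix contains 90.167.180.89:
  0.0.0.0/0 (default, matches everything) -> 24.83.219.242
  90.160.0.0/11 (90.160.0.0 - 90.191.255.255) -> 24.83.219.35
  90.167.128.0/17 (90.167.128.0 - 90.167.255.255) -> 24.83.219.124
  90.167.160.0/19 (90.167.160.0 - 90.167.191.255) -> 24.83.219.249
More-specific entries that do NOT match:
  90.167.180.120/30 (90.167.180.120 - 90.167.180.123) does not contain 90.167.180.89
  90.167.180.96/27 (90.167.180.96 - 90.167.180.127) does not contain 90.167.180.89
  90.167.176.0/22 (90.167.176.0 - 90.167.179.255) does not contain 90.167.180.89
  90.167.164.0/22 (90.167.164.0 - 90.167.167.255) does not contain 90.167.180.89
  90.167.160.0/21 (90.167.160.0 - 90.167.167.255) does not contain 90.167.180.89
  90.167.48.0/20 (90.167.48.0 - 90.167.63.255) does not contain 90.167.180.89
  90.183.176.0/20 (90.183.176.0 - 90.183.191.255) does not contain 90.167.180.89
Longest matching prefix is /19 -> next hop 24.83.219.249.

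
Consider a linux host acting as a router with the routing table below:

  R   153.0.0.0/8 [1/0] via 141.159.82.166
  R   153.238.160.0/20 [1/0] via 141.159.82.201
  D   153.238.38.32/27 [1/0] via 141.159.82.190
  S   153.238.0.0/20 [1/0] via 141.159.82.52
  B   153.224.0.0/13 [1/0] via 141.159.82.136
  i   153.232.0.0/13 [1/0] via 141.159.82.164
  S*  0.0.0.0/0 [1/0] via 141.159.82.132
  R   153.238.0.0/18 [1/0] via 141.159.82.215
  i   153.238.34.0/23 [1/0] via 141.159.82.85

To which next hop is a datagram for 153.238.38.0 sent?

141.159.82.215

Routes whose prefix contains 153.238.38.0:
  0.0.0.0/0 (default, matches everything) -> 141.159.82.132
  153.0.0.0/8 (153.0.0.0 - 153.255.255.255) -> 141.159.82.166
  153.232.0.0/13 (153.232.0.0 - 153.239.255.255) -> 141.159.82.164
  153.238.0.0/18 (153.238.0.0 - 153.238.63.255) -> 141.159.82.215
More-specific entries that do NOT match:
  153.238.38.32/27 (153.238.38.32 - 153.238.38.63) does not contain 153.238.38.0
  153.238.34.0/23 (153.238.34.0 - 153.238.35.255) does not contain 153.238.38.0
  153.238.160.0/20 (153.238.160.0 - 153.238.175.255) does not contain 153.238.38.0
  153.238.0.0/20 (153.238.0.0 - 153.238.15.255) does not contain 153.238.38.0
Longest matching prefix is /18 -> next hop 141.159.82.215.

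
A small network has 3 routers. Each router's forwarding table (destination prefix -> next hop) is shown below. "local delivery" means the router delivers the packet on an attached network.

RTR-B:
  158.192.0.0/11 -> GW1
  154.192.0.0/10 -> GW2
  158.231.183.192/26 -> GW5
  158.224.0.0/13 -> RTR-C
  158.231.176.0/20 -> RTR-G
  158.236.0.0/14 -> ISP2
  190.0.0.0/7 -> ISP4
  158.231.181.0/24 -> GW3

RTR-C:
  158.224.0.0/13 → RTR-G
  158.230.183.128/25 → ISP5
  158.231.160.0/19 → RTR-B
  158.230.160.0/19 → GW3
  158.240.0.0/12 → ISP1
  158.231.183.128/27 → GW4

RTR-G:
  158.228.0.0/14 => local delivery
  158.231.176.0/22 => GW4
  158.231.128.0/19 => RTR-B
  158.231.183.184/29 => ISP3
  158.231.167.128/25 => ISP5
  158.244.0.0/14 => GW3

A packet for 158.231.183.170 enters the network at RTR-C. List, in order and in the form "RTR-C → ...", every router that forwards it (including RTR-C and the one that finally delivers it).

At RTR-C: longest match for 158.231.183.170 is 158.231.160.0/19 -> RTR-B
At RTR-B: longest match for 158.231.183.170 is 158.231.176.0/20 -> RTR-G
At RTR-G: longest match for 158.231.183.170 is 158.228.0.0/14 -> local delivery

RTR-C → RTR-B → RTR-G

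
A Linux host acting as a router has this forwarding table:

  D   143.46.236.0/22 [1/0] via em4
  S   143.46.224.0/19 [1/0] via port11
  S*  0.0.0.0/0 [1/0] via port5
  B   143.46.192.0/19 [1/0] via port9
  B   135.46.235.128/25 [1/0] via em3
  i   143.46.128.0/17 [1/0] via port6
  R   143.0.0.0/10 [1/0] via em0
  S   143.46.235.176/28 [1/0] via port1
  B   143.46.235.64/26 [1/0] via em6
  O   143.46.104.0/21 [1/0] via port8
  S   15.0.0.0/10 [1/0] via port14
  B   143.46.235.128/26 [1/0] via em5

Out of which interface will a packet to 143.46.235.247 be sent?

Routes whose prefix contains 143.46.235.247:
  0.0.0.0/0 (default, matches everything) -> port5
  143.0.0.0/10 (143.0.0.0 - 143.63.255.255) -> em0
  143.46.128.0/17 (143.46.128.0 - 143.46.255.255) -> port6
  143.46.224.0/19 (143.46.224.0 - 143.46.255.255) -> port11
More-specific entries that do NOT match:
  143.46.235.176/28 (143.46.235.176 - 143.46.235.191) does not contain 143.46.235.247
  143.46.235.64/26 (143.46.235.64 - 143.46.235.127) does not contain 143.46.235.247
  143.46.235.128/26 (143.46.235.128 - 143.46.235.191) does not contain 143.46.235.247
  135.46.235.128/25 (135.46.235.128 - 135.46.235.255) does not contain 143.46.235.247
  143.46.236.0/22 (143.46.236.0 - 143.46.239.255) does not contain 143.46.235.247
  143.46.104.0/21 (143.46.104.0 - 143.46.111.255) does not contain 143.46.235.247
Longest matching prefix is /19 -> interface port11.

port11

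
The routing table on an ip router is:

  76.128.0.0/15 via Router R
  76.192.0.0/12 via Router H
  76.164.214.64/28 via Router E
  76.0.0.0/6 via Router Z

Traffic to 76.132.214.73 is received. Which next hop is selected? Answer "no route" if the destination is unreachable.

Router Z

Routes whose prefix contains 76.132.214.73:
  76.0.0.0/6 (76.0.0.0 - 79.255.255.255) -> Router Z
More-specific entries that do NOT match:
  76.164.214.64/28 (76.164.214.64 - 76.164.214.79) does not contain 76.132.214.73
  76.128.0.0/15 (76.128.0.0 - 76.129.255.255) does not contain 76.132.214.73
  76.192.0.0/12 (76.192.0.0 - 76.207.255.255) does not contain 76.132.214.73
Longest matching prefix is /6 -> next hop Router Z.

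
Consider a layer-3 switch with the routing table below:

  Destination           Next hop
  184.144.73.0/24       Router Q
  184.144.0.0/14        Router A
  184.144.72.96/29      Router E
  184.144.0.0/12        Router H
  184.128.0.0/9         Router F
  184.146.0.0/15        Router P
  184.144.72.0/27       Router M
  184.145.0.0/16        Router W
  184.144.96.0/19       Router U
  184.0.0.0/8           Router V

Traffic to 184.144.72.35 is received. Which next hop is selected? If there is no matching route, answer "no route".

Routes whose prefix contains 184.144.72.35:
  184.0.0.0/8 (184.0.0.0 - 184.255.255.255) -> Router V
  184.128.0.0/9 (184.128.0.0 - 184.255.255.255) -> Router F
  184.144.0.0/12 (184.144.0.0 - 184.159.255.255) -> Router H
  184.144.0.0/14 (184.144.0.0 - 184.147.255.255) -> Router A
More-specific entries that do NOT match:
  184.144.72.96/29 (184.144.72.96 - 184.144.72.103) does not contain 184.144.72.35
  184.144.72.0/27 (184.144.72.0 - 184.144.72.31) does not contain 184.144.72.35
  184.144.73.0/24 (184.144.73.0 - 184.144.73.255) does not contain 184.144.72.35
  184.144.96.0/19 (184.144.96.0 - 184.144.127.255) does not contain 184.144.72.35
  184.145.0.0/16 (184.145.0.0 - 184.145.255.255) does not contain 184.144.72.35
  184.146.0.0/15 (184.146.0.0 - 184.147.255.255) does not contain 184.144.72.35
Longest matching prefix is /14 -> next hop Router A.

Router A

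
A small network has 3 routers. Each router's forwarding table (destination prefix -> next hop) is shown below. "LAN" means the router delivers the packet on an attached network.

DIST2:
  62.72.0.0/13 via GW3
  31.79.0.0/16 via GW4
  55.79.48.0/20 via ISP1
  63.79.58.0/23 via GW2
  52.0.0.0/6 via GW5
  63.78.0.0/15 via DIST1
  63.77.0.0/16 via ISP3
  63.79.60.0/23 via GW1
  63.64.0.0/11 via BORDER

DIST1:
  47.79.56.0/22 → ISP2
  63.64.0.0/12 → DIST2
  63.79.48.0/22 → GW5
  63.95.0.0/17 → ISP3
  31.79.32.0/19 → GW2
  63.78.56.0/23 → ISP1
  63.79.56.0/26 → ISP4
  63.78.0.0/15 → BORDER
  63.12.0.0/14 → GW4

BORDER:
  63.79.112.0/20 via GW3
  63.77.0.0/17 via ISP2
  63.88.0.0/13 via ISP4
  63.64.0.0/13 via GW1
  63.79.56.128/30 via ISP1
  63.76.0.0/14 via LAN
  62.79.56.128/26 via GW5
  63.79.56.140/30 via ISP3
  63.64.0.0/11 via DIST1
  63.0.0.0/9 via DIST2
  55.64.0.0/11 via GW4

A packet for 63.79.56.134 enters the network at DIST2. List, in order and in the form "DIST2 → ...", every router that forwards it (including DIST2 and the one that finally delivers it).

At DIST2: longest match for 63.79.56.134 is 63.78.0.0/15 -> DIST1
At DIST1: longest match for 63.79.56.134 is 63.78.0.0/15 -> BORDER
At BORDER: longest match for 63.79.56.134 is 63.76.0.0/14 -> LAN

DIST2 → DIST1 → BORDER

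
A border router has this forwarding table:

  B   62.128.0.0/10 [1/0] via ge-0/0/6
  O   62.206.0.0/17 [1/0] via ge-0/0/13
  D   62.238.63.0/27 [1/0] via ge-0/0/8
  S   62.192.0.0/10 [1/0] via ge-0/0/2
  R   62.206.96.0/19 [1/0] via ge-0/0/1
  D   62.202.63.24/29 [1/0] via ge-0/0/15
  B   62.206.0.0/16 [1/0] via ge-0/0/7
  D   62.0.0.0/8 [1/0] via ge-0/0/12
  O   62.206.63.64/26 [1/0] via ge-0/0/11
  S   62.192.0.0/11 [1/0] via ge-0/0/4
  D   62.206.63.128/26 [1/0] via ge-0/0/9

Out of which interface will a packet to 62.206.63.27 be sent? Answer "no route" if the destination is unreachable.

ge-0/0/13

Routes whose prefix contains 62.206.63.27:
  62.0.0.0/8 (62.0.0.0 - 62.255.255.255) -> ge-0/0/12
  62.192.0.0/10 (62.192.0.0 - 62.255.255.255) -> ge-0/0/2
  62.192.0.0/11 (62.192.0.0 - 62.223.255.255) -> ge-0/0/4
  62.206.0.0/16 (62.206.0.0 - 62.206.255.255) -> ge-0/0/7
  62.206.0.0/17 (62.206.0.0 - 62.206.127.255) -> ge-0/0/13
More-specific entries that do NOT match:
  62.202.63.24/29 (62.202.63.24 - 62.202.63.31) does not contain 62.206.63.27
  62.238.63.0/27 (62.238.63.0 - 62.238.63.31) does not contain 62.206.63.27
  62.206.63.64/26 (62.206.63.64 - 62.206.63.127) does not contain 62.206.63.27
  62.206.63.128/26 (62.206.63.128 - 62.206.63.191) does not contain 62.206.63.27
  62.206.96.0/19 (62.206.96.0 - 62.206.127.255) does not contain 62.206.63.27
Longest matching prefix is /17 -> interface ge-0/0/13.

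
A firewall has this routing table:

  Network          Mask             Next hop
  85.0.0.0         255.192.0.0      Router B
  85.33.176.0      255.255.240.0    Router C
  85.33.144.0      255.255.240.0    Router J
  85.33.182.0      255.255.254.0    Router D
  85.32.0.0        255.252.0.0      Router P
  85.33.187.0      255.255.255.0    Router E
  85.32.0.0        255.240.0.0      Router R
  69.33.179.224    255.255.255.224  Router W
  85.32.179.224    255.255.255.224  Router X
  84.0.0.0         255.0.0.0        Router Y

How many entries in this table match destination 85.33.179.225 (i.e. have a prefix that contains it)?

Prefixes containing 85.33.179.225:
  85.0.0.0/10 (85.0.0.0 - 85.63.255.255)
  85.32.0.0/12 (85.32.0.0 - 85.47.255.255)
  85.32.0.0/14 (85.32.0.0 - 85.35.255.255)
  85.33.176.0/20 (85.33.176.0 - 85.33.191.255)
Total matching entries: 4.

4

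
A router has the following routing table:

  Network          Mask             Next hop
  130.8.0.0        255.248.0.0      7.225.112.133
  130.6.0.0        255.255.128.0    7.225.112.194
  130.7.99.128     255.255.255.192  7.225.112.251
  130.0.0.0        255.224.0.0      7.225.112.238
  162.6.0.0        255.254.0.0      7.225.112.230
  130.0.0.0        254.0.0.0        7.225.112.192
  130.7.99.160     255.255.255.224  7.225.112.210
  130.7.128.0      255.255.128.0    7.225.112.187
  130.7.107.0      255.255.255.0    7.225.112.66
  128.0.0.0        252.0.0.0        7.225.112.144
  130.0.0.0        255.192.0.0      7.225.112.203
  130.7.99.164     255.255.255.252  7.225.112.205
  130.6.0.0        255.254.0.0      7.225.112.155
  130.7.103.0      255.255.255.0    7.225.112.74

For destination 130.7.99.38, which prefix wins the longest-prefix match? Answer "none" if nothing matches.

130.6.0.0/15

Entries matching 130.7.99.38:
  128.0.0.0/6 (128.0.0.0 - 131.255.255.255)
  130.0.0.0/7 (130.0.0.0 - 131.255.255.255)
  130.0.0.0/10 (130.0.0.0 - 130.63.255.255)
  130.0.0.0/11 (130.0.0.0 - 130.31.255.255)
  130.6.0.0/15 (130.6.0.0 - 130.7.255.255)
Most specific is 130.6.0.0/15.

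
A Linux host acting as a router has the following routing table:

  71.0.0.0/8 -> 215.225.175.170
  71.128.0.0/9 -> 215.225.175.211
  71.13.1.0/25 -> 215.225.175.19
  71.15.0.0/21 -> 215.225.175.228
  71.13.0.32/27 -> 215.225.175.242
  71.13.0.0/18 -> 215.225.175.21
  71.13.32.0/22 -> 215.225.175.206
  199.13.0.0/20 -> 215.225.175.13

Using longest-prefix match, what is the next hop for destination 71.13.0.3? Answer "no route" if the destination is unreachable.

215.225.175.21

Routes whose prefix contains 71.13.0.3:
  71.0.0.0/8 (71.0.0.0 - 71.255.255.255) -> 215.225.175.170
  71.13.0.0/18 (71.13.0.0 - 71.13.63.255) -> 215.225.175.21
More-specific entries that do NOT match:
  71.13.0.32/27 (71.13.0.32 - 71.13.0.63) does not contain 71.13.0.3
  71.13.1.0/25 (71.13.1.0 - 71.13.1.127) does not contain 71.13.0.3
  71.13.32.0/22 (71.13.32.0 - 71.13.35.255) does not contain 71.13.0.3
  71.15.0.0/21 (71.15.0.0 - 71.15.7.255) does not contain 71.13.0.3
  199.13.0.0/20 (199.13.0.0 - 199.13.15.255) does not contain 71.13.0.3
Longest matching prefix is /18 -> next hop 215.225.175.21.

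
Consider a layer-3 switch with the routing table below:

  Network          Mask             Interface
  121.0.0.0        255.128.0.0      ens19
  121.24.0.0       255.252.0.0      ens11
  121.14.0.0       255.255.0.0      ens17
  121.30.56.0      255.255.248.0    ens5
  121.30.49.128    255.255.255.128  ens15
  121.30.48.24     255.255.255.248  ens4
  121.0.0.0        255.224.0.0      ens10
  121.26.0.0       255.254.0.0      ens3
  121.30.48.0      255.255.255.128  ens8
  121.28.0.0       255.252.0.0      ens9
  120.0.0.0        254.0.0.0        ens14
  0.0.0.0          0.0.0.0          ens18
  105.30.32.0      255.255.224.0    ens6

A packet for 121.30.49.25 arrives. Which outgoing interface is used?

Routes whose prefix contains 121.30.49.25:
  0.0.0.0/0 (default, matches everything) -> ens18
  120.0.0.0/7 (120.0.0.0 - 121.255.255.255) -> ens14
  121.0.0.0/9 (121.0.0.0 - 121.127.255.255) -> ens19
  121.0.0.0/11 (121.0.0.0 - 121.31.255.255) -> ens10
  121.28.0.0/14 (121.28.0.0 - 121.31.255.255) -> ens9
More-specific entries that do NOT match:
  121.30.48.24/29 (121.30.48.24 - 121.30.48.31) does not contain 121.30.49.25
  121.30.49.128/25 (121.30.49.128 - 121.30.49.255) does not contain 121.30.49.25
  121.30.48.0/25 (121.30.48.0 - 121.30.48.127) does not contain 121.30.49.25
  121.30.56.0/21 (121.30.56.0 - 121.30.63.255) does not contain 121.30.49.25
  105.30.32.0/19 (105.30.32.0 - 105.30.63.255) does not contain 121.30.49.25
  121.14.0.0/16 (121.14.0.0 - 121.14.255.255) does not contain 121.30.49.25
  121.26.0.0/15 (121.26.0.0 - 121.27.255.255) does not contain 121.30.49.25
Longest matching prefix is /14 -> interface ens9.

ens9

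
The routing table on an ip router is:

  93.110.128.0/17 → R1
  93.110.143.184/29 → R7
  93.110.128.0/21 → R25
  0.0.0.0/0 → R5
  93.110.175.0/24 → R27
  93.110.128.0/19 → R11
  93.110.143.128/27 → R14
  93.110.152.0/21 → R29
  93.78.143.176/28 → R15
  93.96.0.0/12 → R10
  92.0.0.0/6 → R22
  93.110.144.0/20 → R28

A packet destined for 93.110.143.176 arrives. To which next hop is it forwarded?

Routes whose prefix contains 93.110.143.176:
  0.0.0.0/0 (default, matches everything) -> R5
  92.0.0.0/6 (92.0.0.0 - 95.255.255.255) -> R22
  93.96.0.0/12 (93.96.0.0 - 93.111.255.255) -> R10
  93.110.128.0/17 (93.110.128.0 - 93.110.255.255) -> R1
  93.110.128.0/19 (93.110.128.0 - 93.110.159.255) -> R11
More-specific entries that do NOT match:
  93.110.143.184/29 (93.110.143.184 - 93.110.143.191) does not contain 93.110.143.176
  93.78.143.176/28 (93.78.143.176 - 93.78.143.191) does not contain 93.110.143.176
  93.110.143.128/27 (93.110.143.128 - 93.110.143.159) does not contain 93.110.143.176
  93.110.175.0/24 (93.110.175.0 - 93.110.175.255) does not contain 93.110.143.176
  93.110.128.0/21 (93.110.128.0 - 93.110.135.255) does not contain 93.110.143.176
  93.110.152.0/21 (93.110.152.0 - 93.110.159.255) does not contain 93.110.143.176
  93.110.144.0/20 (93.110.144.0 - 93.110.159.255) does not contain 93.110.143.176
Longest matching prefix is /19 -> next hop R11.

R11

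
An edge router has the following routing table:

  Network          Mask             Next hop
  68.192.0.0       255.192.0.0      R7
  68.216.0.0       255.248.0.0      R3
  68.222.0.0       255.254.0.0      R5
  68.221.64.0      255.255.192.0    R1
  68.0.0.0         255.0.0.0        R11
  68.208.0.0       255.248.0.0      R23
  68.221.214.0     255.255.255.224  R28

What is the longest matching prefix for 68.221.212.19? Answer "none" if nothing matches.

68.216.0.0/13

Entries matching 68.221.212.19:
  68.0.0.0/8 (68.0.0.0 - 68.255.255.255)
  68.192.0.0/10 (68.192.0.0 - 68.255.255.255)
  68.216.0.0/13 (68.216.0.0 - 68.223.255.255)
Most specific is 68.216.0.0/13.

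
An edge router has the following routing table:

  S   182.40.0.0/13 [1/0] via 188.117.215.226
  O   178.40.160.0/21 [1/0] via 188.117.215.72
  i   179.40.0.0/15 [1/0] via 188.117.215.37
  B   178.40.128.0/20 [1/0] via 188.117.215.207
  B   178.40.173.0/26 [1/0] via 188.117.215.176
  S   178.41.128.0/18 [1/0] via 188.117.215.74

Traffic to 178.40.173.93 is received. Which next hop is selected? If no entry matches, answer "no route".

no route

No entry's prefix contains 178.40.173.93; there is no default route.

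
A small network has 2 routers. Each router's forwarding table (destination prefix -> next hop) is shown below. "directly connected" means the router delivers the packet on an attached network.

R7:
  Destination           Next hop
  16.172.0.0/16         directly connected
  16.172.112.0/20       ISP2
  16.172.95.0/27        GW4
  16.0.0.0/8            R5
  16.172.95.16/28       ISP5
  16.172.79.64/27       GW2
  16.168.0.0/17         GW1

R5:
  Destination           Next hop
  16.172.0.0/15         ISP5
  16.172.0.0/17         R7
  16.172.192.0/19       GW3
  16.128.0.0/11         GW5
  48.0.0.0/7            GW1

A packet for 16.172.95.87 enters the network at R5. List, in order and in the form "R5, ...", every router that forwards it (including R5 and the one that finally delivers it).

At R5: longest match for 16.172.95.87 is 16.172.0.0/17 -> R7
At R7: longest match for 16.172.95.87 is 16.172.0.0/16 -> directly connected

R5, R7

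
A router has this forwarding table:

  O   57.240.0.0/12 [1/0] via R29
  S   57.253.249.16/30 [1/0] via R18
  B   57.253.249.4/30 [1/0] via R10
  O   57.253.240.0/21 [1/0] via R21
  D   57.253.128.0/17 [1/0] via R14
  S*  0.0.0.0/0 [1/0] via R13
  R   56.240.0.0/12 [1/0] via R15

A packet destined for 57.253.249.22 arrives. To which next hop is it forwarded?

Routes whose prefix contains 57.253.249.22:
  0.0.0.0/0 (default, matches everything) -> R13
  57.240.0.0/12 (57.240.0.0 - 57.255.255.255) -> R29
  57.253.128.0/17 (57.253.128.0 - 57.253.255.255) -> R14
More-specific entries that do NOT match:
  57.253.249.16/30 (57.253.249.16 - 57.253.249.19) does not contain 57.253.249.22
  57.253.249.4/30 (57.253.249.4 - 57.253.249.7) does not contain 57.253.249.22
  57.253.240.0/21 (57.253.240.0 - 57.253.247.255) does not contain 57.253.249.22
Longest matching prefix is /17 -> next hop R14.

R14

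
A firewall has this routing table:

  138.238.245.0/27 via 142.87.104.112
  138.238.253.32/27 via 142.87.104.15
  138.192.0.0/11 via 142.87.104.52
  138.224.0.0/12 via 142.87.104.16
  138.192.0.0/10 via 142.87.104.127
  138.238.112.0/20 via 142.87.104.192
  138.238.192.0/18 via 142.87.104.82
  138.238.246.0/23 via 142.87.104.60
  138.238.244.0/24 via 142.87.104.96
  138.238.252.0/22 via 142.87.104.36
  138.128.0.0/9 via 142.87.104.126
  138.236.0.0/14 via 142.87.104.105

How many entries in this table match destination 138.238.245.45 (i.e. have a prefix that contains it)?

5

Prefixes containing 138.238.245.45:
  138.128.0.0/9 (138.128.0.0 - 138.255.255.255)
  138.192.0.0/10 (138.192.0.0 - 138.255.255.255)
  138.224.0.0/12 (138.224.0.0 - 138.239.255.255)
  138.236.0.0/14 (138.236.0.0 - 138.239.255.255)
  138.238.192.0/18 (138.238.192.0 - 138.238.255.255)
Total matching entries: 5.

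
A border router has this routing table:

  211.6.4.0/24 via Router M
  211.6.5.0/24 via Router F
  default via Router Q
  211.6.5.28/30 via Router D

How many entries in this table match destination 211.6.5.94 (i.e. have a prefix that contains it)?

2

Prefixes containing 211.6.5.94:
  0.0.0.0/0 (default, matches everything)
  211.6.5.0/24 (211.6.5.0 - 211.6.5.255)
Total matching entries: 2.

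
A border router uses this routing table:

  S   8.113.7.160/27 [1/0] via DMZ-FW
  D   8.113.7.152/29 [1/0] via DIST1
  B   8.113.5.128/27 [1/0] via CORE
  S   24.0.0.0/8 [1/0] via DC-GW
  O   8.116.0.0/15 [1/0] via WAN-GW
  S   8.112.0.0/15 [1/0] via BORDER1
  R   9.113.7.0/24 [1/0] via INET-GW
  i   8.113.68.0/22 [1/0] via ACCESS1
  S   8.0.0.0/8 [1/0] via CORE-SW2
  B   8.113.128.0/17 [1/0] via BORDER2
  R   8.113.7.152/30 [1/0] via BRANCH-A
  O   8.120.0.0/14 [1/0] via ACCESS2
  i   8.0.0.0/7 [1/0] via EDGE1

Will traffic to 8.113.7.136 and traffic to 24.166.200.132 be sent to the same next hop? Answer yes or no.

8.113.7.136: longest match 8.112.0.0/15 -> BORDER1
24.166.200.132: longest match 24.0.0.0/8 -> DC-GW

no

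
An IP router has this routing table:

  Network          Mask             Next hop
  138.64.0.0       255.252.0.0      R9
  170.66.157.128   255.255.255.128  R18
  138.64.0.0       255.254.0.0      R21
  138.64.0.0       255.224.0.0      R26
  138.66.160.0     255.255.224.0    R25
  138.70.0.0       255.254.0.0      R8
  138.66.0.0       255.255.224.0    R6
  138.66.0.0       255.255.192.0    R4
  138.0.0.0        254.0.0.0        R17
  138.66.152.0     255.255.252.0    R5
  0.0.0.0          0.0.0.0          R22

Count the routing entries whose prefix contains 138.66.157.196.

Prefixes containing 138.66.157.196:
  0.0.0.0/0 (default, matches everything)
  138.0.0.0/7 (138.0.0.0 - 139.255.255.255)
  138.64.0.0/11 (138.64.0.0 - 138.95.255.255)
  138.64.0.0/14 (138.64.0.0 - 138.67.255.255)
Total matching entries: 4.

4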